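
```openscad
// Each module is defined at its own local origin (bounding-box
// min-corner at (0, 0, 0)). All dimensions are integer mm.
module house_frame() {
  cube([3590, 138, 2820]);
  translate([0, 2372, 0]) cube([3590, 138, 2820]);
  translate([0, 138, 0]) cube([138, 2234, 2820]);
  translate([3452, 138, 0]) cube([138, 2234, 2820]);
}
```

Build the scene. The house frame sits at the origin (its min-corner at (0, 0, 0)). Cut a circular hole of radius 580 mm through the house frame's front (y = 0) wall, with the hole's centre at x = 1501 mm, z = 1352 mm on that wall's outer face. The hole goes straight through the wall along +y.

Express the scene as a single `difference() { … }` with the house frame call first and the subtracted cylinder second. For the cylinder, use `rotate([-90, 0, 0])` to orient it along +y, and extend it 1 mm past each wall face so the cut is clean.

difference() {
  house_frame();
  translate([1501, -1, 1352]) rotate([-90, 0, 0]) cylinder(h = 140, r = 580);
}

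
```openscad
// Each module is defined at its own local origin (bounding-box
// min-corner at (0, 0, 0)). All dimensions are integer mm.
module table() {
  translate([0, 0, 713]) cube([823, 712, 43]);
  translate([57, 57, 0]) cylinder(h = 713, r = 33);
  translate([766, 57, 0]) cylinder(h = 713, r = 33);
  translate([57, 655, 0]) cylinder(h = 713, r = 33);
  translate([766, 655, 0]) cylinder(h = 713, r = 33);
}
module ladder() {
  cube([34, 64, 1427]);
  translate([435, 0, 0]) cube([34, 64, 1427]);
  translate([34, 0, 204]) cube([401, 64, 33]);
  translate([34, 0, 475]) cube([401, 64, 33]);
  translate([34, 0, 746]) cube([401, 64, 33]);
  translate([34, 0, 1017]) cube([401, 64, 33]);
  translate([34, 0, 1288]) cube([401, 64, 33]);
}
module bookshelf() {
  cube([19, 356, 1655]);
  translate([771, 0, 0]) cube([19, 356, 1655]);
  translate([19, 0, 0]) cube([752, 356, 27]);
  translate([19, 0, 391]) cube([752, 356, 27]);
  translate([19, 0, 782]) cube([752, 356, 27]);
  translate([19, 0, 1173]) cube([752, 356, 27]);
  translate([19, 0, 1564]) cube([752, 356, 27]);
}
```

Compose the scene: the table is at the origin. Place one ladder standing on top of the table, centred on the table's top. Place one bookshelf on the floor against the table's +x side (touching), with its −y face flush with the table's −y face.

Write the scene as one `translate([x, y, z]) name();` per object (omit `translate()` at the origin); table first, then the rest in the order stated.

table();
translate([177, 324, 756]) ladder();
translate([823, 0, 0]) bookshelf();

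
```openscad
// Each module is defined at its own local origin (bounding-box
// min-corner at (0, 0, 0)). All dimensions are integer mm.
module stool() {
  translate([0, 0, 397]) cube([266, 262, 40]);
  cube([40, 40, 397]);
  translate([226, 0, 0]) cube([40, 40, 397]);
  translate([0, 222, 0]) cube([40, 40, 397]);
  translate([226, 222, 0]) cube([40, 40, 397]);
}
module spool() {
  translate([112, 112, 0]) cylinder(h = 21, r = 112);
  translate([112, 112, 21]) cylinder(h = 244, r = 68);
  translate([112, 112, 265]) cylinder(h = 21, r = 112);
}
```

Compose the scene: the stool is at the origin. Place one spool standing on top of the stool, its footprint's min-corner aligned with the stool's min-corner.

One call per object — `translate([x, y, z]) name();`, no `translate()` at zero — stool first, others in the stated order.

stool();
translate([0, 0, 437]) spool();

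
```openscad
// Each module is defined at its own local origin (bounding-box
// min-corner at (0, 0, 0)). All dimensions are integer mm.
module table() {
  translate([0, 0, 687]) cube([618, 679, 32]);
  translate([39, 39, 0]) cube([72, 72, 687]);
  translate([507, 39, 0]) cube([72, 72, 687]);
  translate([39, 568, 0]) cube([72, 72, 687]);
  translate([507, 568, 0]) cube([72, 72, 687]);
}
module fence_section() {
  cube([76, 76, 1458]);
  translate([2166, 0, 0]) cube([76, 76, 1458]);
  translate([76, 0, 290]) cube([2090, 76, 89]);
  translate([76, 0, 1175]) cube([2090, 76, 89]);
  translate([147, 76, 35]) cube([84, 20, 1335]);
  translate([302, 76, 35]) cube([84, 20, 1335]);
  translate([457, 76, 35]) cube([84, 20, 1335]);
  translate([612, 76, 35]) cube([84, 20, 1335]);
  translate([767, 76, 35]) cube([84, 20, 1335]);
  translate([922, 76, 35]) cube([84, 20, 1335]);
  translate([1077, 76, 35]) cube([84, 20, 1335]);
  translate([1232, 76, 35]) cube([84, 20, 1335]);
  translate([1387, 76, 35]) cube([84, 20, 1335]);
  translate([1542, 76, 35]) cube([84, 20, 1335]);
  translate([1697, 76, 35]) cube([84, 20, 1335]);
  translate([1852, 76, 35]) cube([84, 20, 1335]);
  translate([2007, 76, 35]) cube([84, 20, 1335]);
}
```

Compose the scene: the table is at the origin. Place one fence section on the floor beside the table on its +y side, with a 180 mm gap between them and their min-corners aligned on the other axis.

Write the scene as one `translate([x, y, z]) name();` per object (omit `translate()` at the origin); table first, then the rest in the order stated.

table();
translate([0, 859, 0]) fence_section();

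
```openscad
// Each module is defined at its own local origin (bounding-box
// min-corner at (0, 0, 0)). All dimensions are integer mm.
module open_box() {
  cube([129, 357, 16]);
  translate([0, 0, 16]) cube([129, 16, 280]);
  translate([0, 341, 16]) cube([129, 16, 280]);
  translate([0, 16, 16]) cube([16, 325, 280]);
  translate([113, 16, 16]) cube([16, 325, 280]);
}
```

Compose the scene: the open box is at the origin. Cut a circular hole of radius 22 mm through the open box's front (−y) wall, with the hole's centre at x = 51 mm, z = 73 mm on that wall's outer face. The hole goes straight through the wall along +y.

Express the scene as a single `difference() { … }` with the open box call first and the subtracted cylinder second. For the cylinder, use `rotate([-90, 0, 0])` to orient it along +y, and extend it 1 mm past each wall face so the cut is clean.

difference() {
  open_box();
  translate([51, -1, 73]) rotate([-90, 0, 0]) cylinder(h = 18, r = 22);
}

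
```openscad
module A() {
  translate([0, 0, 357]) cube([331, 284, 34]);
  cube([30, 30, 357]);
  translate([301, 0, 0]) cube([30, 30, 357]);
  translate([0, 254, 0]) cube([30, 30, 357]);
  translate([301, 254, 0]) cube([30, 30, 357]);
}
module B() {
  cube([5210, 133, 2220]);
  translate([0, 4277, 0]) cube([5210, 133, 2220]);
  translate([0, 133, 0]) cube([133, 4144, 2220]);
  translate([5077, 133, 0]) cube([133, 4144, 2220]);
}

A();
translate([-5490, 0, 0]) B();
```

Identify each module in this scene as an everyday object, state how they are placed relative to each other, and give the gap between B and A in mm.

A is a stool. B is a house frame. The house frame is on the floor beside the stool on its −x side. The gap between the house frame and the stool is 280 mm.

The house frame's nearest face is 280 mm from the stool's −x face.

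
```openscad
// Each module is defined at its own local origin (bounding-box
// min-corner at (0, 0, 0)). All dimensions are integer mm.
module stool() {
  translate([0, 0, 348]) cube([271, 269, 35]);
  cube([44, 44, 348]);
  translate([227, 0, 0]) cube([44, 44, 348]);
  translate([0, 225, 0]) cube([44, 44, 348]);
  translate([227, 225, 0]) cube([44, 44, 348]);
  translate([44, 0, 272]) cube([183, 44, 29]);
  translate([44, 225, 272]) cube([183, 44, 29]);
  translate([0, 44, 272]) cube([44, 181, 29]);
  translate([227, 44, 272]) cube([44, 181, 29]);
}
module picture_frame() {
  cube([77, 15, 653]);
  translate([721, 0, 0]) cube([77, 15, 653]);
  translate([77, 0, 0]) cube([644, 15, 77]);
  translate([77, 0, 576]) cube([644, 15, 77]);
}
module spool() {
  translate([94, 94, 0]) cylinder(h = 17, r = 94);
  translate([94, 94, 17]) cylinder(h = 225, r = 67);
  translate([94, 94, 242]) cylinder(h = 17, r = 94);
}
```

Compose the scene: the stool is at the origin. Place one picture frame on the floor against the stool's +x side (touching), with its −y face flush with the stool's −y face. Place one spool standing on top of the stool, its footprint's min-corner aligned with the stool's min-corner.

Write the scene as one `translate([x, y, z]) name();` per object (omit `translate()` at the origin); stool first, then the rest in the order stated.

stool();
translate([271, 0, 0]) picture_frame();
translate([0, 0, 383]) spool();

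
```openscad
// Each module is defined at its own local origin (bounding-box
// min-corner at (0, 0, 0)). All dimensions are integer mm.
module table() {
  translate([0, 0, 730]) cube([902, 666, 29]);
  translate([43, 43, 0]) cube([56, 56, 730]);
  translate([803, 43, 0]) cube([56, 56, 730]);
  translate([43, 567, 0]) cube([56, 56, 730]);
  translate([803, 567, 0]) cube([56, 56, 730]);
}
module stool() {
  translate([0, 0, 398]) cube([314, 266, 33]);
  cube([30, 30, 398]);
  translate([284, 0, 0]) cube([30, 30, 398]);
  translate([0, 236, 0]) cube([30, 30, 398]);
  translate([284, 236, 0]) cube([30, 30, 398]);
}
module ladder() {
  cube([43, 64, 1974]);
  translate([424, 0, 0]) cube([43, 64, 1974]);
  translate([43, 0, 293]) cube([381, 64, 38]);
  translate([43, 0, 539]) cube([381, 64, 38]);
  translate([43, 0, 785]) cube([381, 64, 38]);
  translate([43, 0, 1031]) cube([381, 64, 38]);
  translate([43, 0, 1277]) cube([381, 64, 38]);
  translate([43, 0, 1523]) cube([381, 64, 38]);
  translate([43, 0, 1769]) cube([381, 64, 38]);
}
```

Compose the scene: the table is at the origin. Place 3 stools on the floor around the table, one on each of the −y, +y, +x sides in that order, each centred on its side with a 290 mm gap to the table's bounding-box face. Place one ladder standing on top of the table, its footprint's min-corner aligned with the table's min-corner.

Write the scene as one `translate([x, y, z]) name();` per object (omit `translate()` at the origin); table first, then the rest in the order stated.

table();
translate([294, -556, 0]) stool();
translate([294, 956, 0]) stool();
translate([1192, 200, 0]) stool();
translate([0, 0, 759]) ladder();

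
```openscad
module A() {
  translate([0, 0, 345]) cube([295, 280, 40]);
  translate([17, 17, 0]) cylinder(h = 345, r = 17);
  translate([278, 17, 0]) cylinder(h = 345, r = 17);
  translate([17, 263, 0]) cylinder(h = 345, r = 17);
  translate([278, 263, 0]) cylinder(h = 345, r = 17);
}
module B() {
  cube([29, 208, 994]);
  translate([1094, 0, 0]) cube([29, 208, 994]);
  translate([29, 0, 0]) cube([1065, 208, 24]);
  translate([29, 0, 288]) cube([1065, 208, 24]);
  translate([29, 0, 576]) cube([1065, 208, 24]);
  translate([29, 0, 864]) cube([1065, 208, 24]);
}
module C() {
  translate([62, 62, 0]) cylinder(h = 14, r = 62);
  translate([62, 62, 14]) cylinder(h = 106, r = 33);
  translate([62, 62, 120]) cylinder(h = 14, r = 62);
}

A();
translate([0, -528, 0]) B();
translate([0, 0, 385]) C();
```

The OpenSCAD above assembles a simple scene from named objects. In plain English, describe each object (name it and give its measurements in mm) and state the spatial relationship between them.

A is a four-legged stool. The seat is a 295×280×40 mm slab whose top surface is at z = 385 mm; four round legs, each 34 mm in diameter, run from the floor (z = 0) to the underside of the seat, each leg's axis is inset half a diameter from the nearest pair of seat edges (so the leg's bounding box is flush with the corner).

B is a bookshelf 1123 mm wide overall, 208 mm deep and 994 mm tall. The two sides are 29 mm thick vertical panels. 4 horizontal shelves of 24 mm thickness span between the inner faces of the sides; the lowest shelf sits on the floor and shelves are stacked with a clear vertical gap of 264 mm between each pair.

C is a spool: two coaxial disc flanges of radius 62 mm and thickness 14 mm, joined by a core cylinder of radius 33 mm and height 106 mm. The lower flange rests on z = 0 and the three cylinders share a vertical axis.

The bookshelf is on the floor beside the stool on its −y side. The spool is on top of the stool.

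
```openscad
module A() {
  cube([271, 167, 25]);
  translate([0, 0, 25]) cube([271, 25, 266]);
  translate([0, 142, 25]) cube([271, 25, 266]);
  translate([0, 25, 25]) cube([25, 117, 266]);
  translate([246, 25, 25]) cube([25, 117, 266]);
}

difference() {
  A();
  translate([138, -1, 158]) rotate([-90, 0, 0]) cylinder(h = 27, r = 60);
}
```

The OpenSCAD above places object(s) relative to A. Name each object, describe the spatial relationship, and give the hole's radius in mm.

The subtracted cylinder has r = 60 mm.

A is an open box. The open box has a circular hole through its front wall. The hole's radius is 60 mm.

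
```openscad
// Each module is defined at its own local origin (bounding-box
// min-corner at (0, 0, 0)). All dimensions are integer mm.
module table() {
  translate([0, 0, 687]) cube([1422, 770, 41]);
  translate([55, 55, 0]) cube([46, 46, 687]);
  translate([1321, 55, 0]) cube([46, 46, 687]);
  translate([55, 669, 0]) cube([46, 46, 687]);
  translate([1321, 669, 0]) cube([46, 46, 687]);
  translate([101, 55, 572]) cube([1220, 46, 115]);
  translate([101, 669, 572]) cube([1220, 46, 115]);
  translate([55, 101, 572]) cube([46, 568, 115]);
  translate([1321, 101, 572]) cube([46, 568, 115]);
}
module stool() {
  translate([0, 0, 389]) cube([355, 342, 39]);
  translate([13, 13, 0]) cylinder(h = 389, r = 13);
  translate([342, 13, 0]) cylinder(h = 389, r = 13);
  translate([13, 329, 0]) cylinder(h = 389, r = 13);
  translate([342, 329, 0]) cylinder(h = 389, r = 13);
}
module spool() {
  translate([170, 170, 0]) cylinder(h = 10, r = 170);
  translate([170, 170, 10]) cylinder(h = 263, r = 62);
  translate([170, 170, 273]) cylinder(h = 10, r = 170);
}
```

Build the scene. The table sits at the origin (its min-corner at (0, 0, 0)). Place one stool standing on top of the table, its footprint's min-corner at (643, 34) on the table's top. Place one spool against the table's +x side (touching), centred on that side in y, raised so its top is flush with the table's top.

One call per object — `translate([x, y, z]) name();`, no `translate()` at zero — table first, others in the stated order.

table();
translate([643, 34, 728]) stool();
translate([1422, 215, 445]) spool();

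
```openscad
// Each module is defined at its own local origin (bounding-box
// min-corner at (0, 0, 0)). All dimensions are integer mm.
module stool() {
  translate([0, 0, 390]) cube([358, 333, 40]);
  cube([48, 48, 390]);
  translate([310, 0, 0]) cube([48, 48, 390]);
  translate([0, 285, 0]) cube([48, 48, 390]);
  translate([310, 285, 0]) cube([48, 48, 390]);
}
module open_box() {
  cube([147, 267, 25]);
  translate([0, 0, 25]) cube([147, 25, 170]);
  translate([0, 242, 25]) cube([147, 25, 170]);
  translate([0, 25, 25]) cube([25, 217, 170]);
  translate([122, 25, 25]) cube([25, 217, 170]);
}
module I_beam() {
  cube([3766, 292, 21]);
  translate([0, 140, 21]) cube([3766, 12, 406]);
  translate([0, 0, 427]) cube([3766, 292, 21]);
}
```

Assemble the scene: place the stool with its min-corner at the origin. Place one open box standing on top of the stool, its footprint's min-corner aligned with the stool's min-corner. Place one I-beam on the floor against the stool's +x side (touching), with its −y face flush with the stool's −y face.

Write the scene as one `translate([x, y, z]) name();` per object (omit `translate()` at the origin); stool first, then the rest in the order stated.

stool();
translate([0, 0, 430]) open_box();
translate([358, 0, 0]) I_beam();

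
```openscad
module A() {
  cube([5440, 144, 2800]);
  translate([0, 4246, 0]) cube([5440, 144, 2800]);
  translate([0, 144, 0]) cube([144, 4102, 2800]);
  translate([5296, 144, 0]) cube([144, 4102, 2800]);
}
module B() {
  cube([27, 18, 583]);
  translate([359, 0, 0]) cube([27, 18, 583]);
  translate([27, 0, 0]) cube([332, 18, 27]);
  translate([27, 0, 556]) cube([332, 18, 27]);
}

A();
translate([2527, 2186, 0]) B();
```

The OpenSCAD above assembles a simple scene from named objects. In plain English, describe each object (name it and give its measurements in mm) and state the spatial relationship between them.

A is the wall frame of a small rectangular building: four walls, each 2800 mm tall and 144 mm thick, enclosing a footprint 5440 mm (x) by 4390 mm (y) outside-to-outside, with no floor or roof. The front and back walls (the −y and +y sides) span the full width; the two side walls fit between them.

B is a rectangular picture frame lying in the x–z plane (depth along y). The opening is 332 mm wide (x) by 529 mm tall (z), surrounded by a border 27 mm wide on all four sides. The frame is 18 mm deep and is made of two full-height vertical stiles with two horizontal rails fitted between them.

The picture frame sits inside the house frame, centred.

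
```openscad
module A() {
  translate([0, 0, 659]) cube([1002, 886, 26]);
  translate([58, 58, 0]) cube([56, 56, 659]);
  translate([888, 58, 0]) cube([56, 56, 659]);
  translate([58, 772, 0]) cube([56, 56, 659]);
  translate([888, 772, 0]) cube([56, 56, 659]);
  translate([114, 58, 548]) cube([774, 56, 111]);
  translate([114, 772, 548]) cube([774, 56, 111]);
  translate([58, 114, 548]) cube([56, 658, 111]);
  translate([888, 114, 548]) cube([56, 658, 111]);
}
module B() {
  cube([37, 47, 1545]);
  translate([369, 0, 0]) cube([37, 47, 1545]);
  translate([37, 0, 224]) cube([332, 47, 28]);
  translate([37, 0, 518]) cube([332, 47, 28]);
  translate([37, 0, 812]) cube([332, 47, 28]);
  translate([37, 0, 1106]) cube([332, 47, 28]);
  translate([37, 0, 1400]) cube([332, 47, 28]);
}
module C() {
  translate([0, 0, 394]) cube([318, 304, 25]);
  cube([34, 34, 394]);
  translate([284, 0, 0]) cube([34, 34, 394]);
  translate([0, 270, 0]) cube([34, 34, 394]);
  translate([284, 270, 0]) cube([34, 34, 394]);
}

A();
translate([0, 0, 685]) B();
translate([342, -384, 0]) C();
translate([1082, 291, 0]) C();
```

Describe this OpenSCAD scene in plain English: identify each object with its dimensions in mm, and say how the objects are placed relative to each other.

A is a table with a 1002×886 mm rectangular top, 26 mm thick, top surface at z = 685 mm, supported by four 56×56 mm square legs, each inset 58 mm from the nearest pair of top edges, running from the floor. Four apron rails, 56 mm thick and 111 mm tall, run between adjacent legs with their top edges flush with the underside of the top and their outer faces flush with the legs' outer faces.

B is a wooden ladder with two side rails of 37×47 mm section and 1545 mm height, set 406 mm apart overall. Between them run 5 rectangular rungs (47 mm deep, 28 mm thick), front faces flush with the rails' −y face. The bottom of the first rung is 224 mm above the floor and each subsequent rung is 294 mm higher than the one below.

C is a simple wooden stool: a rectangular seat 318 mm (x) by 304 mm (y), 25 mm thick, top face at z = 419 mm, on four square legs, each 34×34 mm in cross-section. The legs rest on z = 0, each flush with a corner of the seat.

The ladder is on top of the table. Two stools sit around the table at the −y, +x sides.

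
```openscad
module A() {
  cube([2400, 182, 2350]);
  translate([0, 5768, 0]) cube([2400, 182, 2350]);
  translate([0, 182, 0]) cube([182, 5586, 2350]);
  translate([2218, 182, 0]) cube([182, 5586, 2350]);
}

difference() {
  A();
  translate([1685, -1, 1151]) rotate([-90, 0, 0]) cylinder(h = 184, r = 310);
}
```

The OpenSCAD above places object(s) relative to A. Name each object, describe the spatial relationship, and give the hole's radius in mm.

A is a house frame. The house frame has a circular hole through its front wall. The hole's radius is 310 mm.

The subtracted cylinder has r = 310 mm.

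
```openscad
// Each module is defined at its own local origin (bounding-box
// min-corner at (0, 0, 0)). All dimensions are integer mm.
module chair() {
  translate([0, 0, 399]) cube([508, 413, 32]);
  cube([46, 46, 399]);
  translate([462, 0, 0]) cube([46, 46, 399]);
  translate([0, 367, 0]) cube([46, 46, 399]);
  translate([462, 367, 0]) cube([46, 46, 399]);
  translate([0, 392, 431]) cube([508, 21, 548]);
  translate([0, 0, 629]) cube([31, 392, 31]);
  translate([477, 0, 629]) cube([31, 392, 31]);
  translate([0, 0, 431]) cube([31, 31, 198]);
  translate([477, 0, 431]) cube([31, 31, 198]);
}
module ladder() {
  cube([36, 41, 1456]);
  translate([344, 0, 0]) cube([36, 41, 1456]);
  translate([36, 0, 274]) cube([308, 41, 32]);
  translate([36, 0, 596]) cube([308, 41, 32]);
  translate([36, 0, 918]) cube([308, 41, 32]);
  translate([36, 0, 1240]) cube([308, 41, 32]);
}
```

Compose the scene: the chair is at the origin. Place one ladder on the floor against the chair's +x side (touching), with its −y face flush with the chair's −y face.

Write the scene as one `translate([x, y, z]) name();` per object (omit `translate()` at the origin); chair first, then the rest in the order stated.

chair();
translate([508, 0, 0]) ladder();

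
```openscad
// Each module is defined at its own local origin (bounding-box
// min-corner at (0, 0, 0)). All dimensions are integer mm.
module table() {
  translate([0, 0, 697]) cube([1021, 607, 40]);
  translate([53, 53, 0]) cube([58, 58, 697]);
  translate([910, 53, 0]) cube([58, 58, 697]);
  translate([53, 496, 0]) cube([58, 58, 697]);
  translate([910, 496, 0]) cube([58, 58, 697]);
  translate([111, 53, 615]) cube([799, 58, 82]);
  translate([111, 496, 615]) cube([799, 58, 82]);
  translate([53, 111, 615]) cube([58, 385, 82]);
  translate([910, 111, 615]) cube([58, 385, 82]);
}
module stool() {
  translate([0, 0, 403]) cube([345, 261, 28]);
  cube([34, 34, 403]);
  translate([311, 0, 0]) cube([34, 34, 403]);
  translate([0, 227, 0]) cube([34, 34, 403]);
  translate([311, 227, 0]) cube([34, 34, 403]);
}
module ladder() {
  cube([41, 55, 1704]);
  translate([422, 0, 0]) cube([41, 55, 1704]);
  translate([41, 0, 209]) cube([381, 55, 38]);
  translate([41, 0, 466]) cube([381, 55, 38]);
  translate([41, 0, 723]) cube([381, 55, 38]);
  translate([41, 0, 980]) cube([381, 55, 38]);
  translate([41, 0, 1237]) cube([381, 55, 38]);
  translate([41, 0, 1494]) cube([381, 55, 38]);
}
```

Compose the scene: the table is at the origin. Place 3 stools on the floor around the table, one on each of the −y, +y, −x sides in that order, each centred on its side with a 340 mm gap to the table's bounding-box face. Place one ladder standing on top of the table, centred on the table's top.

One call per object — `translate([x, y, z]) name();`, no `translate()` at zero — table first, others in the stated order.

table();
translate([338, -601, 0]) stool();
translate([338, 947, 0]) stool();
translate([-685, 173, 0]) stool();
translate([279, 276, 737]) ladder();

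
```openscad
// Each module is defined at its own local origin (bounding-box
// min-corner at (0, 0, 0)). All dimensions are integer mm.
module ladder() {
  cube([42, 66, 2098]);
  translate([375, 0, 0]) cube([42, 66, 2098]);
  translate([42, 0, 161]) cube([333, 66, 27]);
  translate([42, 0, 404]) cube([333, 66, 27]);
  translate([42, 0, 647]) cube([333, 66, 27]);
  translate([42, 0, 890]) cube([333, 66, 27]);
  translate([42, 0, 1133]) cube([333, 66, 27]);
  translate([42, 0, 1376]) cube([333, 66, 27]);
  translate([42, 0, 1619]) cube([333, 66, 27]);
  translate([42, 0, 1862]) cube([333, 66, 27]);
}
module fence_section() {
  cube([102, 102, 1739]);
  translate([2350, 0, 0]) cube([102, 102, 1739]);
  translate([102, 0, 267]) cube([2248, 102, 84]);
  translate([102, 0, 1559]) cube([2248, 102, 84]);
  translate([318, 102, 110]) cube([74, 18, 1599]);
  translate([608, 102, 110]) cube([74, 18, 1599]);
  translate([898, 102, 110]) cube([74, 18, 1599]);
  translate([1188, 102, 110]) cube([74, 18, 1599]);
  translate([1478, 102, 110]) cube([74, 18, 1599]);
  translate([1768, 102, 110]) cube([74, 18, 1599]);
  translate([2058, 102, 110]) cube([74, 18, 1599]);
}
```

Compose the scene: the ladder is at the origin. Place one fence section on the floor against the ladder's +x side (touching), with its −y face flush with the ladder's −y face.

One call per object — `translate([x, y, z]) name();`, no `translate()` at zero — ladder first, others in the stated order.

ladder();
translate([417, 0, 0]) fence_section();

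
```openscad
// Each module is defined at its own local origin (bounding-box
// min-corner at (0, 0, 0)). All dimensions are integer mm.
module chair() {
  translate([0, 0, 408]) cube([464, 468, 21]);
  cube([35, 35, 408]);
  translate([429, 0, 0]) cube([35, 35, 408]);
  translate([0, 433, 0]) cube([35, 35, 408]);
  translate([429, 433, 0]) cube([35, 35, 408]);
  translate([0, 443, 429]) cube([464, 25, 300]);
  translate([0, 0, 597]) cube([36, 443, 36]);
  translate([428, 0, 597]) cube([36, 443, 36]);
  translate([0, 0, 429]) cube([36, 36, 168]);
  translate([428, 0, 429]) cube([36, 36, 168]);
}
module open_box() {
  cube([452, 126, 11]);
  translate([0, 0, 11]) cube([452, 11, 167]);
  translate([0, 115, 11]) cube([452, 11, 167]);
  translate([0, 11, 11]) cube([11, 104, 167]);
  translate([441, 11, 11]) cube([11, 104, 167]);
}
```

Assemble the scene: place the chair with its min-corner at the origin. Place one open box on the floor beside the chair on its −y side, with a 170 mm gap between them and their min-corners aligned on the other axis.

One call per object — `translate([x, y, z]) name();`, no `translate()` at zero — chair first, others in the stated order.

chair();
translate([0, -296, 0]) open_box();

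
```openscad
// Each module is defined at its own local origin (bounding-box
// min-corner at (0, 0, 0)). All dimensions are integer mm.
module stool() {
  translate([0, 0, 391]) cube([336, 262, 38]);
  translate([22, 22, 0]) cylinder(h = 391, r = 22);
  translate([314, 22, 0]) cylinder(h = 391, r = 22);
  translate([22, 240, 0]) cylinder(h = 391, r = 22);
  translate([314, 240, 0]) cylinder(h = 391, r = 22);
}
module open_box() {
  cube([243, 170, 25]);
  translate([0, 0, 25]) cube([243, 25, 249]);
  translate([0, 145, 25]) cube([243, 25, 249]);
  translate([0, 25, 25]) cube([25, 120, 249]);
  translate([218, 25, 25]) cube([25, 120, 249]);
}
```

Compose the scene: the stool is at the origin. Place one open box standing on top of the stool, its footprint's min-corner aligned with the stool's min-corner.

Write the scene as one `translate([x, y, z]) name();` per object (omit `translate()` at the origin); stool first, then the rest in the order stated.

stool();
translate([0, 0, 429]) open_box();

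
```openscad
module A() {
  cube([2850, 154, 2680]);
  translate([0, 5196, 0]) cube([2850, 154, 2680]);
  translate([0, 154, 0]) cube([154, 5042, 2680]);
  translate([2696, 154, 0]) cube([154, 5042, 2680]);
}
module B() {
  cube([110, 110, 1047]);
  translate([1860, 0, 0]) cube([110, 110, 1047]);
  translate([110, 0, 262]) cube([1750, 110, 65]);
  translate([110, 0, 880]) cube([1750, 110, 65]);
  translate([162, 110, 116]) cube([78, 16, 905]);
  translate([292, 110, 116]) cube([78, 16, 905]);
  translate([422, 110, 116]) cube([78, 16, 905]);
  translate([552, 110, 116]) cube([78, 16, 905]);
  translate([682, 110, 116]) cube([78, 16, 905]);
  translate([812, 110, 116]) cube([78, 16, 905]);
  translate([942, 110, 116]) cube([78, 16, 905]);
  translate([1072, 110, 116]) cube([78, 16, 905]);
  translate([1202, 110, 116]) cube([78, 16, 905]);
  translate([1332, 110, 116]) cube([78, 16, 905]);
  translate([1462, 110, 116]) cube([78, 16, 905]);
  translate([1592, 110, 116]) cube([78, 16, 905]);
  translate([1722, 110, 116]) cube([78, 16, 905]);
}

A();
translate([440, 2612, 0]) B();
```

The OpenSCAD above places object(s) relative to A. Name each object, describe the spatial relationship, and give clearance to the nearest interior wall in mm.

Clearances: x = 286, y = 2458; minimum 286 mm.

A is a house frame. B is a fence section. The fence section sits inside the house frame, centred. The clearance to the nearest interior wall is 286 mm.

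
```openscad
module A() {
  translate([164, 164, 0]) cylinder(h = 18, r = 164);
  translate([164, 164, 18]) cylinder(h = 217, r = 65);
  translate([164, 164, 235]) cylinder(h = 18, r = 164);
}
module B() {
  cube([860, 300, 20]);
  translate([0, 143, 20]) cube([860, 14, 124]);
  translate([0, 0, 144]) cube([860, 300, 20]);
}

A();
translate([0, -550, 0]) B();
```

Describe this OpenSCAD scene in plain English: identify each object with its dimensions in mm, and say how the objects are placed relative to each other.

A is a spool: two coaxial disc flanges of radius 164 mm and thickness 18 mm, joined by a core cylinder of radius 65 mm and height 217 mm. The lower flange rests on z = 0 and the three cylinders share a vertical axis.

B is an I-beam lying along x, 860 mm long. Overall section height 164 mm. Two flanges 300 mm wide (y) and 20 mm thick, one on the floor and one at the top; a web 14 mm thick runs between them, centred on the flange width.

The I-beam is on the floor beside the spool on its −y side.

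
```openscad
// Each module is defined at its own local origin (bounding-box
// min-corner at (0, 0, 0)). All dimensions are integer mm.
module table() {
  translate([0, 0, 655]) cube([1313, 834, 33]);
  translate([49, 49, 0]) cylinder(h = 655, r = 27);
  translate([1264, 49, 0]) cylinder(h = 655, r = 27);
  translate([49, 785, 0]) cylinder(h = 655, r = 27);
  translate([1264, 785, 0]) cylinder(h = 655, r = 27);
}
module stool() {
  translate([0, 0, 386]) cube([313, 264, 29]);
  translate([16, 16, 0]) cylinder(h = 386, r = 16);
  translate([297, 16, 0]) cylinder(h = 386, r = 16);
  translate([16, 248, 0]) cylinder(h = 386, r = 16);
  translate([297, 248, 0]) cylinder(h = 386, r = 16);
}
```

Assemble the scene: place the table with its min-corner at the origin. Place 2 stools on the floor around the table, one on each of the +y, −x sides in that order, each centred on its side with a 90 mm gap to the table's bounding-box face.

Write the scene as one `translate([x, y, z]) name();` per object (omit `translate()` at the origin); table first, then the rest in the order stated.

table();
translate([500, 924, 0]) stool();
translate([-403, 285, 0]) stool();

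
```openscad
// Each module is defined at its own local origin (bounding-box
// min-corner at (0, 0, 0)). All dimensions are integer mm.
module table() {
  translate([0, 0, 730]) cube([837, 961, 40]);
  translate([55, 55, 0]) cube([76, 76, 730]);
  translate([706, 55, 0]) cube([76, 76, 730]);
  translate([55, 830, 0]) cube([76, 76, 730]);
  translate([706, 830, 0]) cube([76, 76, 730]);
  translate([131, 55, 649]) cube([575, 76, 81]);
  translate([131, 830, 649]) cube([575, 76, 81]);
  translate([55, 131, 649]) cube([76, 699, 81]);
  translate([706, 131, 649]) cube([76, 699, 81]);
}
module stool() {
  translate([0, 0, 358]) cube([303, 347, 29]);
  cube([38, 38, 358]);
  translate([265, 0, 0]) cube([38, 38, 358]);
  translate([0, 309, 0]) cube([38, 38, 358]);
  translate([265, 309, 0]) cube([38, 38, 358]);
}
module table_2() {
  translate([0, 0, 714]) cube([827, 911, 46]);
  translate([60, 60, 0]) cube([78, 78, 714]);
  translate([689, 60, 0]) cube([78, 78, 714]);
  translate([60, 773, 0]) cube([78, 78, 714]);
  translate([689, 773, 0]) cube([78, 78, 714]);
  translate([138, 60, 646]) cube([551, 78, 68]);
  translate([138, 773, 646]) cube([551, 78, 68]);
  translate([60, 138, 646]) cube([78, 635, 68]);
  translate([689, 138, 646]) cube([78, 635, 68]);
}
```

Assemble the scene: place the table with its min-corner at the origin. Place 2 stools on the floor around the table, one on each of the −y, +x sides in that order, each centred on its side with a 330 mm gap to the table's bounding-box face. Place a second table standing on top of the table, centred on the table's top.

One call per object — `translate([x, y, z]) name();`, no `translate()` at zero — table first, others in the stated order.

table();
translate([267, -677, 0]) stool();
translate([1167, 307, 0]) stool();
translate([5, 25, 770]) table_2();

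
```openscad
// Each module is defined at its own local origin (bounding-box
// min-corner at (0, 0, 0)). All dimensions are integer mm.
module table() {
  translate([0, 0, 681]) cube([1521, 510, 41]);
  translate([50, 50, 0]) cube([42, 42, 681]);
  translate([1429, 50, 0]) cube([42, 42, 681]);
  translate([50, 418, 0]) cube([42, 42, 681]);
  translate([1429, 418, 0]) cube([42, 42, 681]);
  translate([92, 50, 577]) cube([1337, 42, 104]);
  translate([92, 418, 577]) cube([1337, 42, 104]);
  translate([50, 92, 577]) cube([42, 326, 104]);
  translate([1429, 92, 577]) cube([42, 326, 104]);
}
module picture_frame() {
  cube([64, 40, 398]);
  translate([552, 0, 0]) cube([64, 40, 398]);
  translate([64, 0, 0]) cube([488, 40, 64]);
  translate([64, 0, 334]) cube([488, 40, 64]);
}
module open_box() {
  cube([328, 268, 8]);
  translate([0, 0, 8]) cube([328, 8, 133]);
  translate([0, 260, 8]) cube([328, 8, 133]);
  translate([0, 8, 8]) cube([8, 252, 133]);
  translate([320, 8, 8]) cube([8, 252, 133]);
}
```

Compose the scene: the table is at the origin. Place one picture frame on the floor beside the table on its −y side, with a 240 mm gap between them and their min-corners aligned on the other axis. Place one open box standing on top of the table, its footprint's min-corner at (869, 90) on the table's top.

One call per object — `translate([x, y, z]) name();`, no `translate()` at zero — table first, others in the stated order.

table();
translate([0, -280, 0]) picture_frame();
translate([869, 90, 722]) open_box();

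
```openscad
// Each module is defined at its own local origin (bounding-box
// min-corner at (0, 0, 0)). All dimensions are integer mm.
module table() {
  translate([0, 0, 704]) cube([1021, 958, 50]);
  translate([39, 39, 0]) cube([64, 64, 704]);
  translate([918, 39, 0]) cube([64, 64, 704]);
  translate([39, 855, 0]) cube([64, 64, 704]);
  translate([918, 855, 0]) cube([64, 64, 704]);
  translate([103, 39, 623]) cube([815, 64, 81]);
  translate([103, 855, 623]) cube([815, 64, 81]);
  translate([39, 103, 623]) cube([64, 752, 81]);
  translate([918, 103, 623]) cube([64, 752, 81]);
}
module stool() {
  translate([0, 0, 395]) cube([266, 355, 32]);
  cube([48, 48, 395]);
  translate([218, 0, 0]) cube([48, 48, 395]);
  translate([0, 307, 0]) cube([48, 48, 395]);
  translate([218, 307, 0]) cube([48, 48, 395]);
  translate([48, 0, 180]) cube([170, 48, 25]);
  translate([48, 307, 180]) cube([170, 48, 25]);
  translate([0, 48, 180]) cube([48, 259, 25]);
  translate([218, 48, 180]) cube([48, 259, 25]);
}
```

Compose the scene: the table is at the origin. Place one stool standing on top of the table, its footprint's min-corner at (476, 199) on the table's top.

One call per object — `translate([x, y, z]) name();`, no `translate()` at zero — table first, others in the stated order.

table();
translate([476, 199, 754]) stool();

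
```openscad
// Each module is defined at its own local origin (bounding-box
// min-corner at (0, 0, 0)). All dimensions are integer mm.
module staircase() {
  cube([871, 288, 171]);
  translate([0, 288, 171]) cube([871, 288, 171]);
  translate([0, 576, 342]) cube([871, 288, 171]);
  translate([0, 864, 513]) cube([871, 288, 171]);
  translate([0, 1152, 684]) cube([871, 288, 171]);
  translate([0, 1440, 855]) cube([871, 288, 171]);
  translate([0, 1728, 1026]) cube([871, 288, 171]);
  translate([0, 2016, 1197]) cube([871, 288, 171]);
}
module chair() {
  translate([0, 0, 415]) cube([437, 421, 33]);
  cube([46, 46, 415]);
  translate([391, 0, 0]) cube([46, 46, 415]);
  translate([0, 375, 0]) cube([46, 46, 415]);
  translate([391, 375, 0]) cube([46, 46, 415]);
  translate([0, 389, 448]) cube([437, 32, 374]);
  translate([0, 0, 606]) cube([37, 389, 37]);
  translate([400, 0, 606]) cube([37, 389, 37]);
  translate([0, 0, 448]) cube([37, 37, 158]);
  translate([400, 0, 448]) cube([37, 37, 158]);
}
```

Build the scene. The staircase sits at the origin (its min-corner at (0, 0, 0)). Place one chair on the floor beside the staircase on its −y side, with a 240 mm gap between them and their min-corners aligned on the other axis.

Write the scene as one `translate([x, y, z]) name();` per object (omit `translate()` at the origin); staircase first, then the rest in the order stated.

staircase();
translate([0, -661, 0]) chair();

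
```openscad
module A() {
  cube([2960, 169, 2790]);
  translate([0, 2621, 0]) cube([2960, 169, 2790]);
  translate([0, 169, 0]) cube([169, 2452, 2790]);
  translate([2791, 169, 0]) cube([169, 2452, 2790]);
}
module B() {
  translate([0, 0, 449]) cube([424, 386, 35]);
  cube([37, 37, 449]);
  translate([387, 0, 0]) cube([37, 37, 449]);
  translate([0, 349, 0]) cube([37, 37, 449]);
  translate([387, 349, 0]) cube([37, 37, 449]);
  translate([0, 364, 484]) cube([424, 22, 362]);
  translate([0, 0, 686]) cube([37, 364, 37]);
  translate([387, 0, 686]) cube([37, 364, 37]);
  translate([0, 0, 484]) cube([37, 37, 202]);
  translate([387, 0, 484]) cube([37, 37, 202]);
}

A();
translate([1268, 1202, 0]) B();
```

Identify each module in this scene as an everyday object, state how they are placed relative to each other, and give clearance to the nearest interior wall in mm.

A is a house frame. B is a chair. The chair sits inside the house frame, centred. The clearance to the nearest interior wall is 1033 mm.

Clearances: x = 1099, y = 1033; minimum 1033 mm.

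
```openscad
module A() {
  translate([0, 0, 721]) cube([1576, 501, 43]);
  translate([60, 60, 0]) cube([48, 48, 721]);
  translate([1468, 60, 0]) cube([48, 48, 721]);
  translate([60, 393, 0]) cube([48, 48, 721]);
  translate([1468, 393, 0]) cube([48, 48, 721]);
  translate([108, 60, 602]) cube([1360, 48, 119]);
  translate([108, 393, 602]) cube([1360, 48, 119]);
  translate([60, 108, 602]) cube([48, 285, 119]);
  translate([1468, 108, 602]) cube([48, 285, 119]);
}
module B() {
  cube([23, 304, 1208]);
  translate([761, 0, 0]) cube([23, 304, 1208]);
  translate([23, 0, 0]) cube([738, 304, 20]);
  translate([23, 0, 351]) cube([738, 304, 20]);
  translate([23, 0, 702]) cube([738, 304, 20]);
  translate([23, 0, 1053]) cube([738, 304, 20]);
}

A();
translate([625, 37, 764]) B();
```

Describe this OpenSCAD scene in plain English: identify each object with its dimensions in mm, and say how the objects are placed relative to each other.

A is a table: top 1576 mm (x) × 501 mm (y), 43 mm thick, upper face at z = 764 mm, on four 48×48 mm square legs, each inset 60 mm from the nearest pair of top edges, running from z = 0 to the bottom of the top. Four apron rails, 48 mm thick and 119 mm tall, run between adjacent legs with their top edges flush with the underside of the top and their outer faces flush with the legs' outer faces.

B is a bookshelf 784 mm wide overall, 304 mm deep and 1208 mm tall. The two sides are 23 mm thick vertical panels. 4 horizontal shelves of 20 mm thickness span between the inner faces of the sides; the lowest shelf sits on the floor and shelves are stacked with a clear vertical gap of 331 mm between each pair.

The bookshelf is on top of the table.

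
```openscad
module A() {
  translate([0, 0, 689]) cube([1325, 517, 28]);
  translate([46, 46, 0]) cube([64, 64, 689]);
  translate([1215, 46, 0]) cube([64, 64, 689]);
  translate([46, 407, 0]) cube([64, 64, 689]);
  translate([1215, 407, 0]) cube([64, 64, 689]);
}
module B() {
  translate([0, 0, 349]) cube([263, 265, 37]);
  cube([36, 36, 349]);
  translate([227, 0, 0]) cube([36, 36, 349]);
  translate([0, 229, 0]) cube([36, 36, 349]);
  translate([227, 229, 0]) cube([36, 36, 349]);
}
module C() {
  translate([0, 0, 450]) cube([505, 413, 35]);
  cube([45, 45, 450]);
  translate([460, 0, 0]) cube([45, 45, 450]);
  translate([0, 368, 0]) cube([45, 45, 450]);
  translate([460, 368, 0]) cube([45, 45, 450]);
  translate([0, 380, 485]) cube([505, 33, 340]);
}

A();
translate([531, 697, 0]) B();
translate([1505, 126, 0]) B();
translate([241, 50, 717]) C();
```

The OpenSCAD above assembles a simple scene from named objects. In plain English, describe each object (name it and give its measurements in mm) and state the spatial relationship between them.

A is a rectangular dining table. The top is 1325×517×28 mm with its upper surface at z = 717 mm. It stands on four 64×64 mm square legs, each inset 46 mm from the nearest pair of top edges, running from the floor to the underside of the top.

B is a four-legged stool. The seat is 263×265 mm, 37 mm thick, top at z = 386 mm. It stands on four square legs, each 36×36 mm in cross-section, from z = 0 to the seat underside, each flush with a corner of the seat.

C is a chair: 505×413 mm seat, 35 mm thick, top at z = 485 mm, on four 45 mm square corner legs flush with the seat edges. A 33 mm thick backrest slab spans the full seat width, extending 340 mm above the seat top, its back face flush with the seat's +y edge.

Two stools sit around the table at the +y, +x sides. The chair is on top of the table.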